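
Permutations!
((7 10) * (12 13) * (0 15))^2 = (15) = [0, 1, 2, 3, 4, 5, 6, 7, 8, 9, 10, 11, 12, 13, 14, 15]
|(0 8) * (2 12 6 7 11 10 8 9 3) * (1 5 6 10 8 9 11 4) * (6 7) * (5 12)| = |(0 11 8)(1 12 10 9 3 2 5 7 4)| = 9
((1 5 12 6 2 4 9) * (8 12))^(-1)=(1 9 4 2 6 12 8 5)=[0, 9, 6, 3, 2, 1, 12, 7, 5, 4, 10, 11, 8]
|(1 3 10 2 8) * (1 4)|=|(1 3 10 2 8 4)|=6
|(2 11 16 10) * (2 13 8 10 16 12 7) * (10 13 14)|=4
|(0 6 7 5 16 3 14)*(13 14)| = 8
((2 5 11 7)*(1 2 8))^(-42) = [0, 1, 2, 3, 4, 5, 6, 7, 8, 9, 10, 11] = (11)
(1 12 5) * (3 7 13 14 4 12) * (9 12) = (1 3 7 13 14 4 9 12 5) = [0, 3, 2, 7, 9, 1, 6, 13, 8, 12, 10, 11, 5, 14, 4]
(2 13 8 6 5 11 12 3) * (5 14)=[0, 1, 13, 2, 4, 11, 14, 7, 6, 9, 10, 12, 3, 8, 5]=(2 13 8 6 14 5 11 12 3)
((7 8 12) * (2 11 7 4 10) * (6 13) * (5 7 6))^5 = (2 7)(4 13)(5 10)(6 12)(8 11) = [0, 1, 7, 3, 13, 10, 12, 2, 11, 9, 5, 8, 6, 4]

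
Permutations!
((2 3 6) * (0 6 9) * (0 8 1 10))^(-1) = (0 10 1 8 9 3 2 6) = [10, 8, 6, 2, 4, 5, 0, 7, 9, 3, 1]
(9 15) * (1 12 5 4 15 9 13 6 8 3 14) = (1 12 5 4 15 13 6 8 3 14) = [0, 12, 2, 14, 15, 4, 8, 7, 3, 9, 10, 11, 5, 6, 1, 13]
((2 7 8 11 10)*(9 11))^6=(11)=[0, 1, 2, 3, 4, 5, 6, 7, 8, 9, 10, 11]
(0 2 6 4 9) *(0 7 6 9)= (0 2 9 7 6 4)= [2, 1, 9, 3, 0, 5, 4, 6, 8, 7]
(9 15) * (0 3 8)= (0 3 8)(9 15)= [3, 1, 2, 8, 4, 5, 6, 7, 0, 15, 10, 11, 12, 13, 14, 9]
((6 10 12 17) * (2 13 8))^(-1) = (2 8 13)(6 17 12 10) = [0, 1, 8, 3, 4, 5, 17, 7, 13, 9, 6, 11, 10, 2, 14, 15, 16, 12]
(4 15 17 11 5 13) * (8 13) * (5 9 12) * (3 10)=[0, 1, 2, 10, 15, 8, 6, 7, 13, 12, 3, 9, 5, 4, 14, 17, 16, 11]=(3 10)(4 15 17 11 9 12 5 8 13)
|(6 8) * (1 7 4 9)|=|(1 7 4 9)(6 8)|=4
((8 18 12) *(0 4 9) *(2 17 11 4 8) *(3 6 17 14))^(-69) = (0 12 3 11)(2 6 4 8)(9 18 14 17) = [12, 1, 6, 11, 8, 5, 4, 7, 2, 18, 10, 0, 3, 13, 17, 15, 16, 9, 14]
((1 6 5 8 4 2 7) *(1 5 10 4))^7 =(1 8 5 7 2 4 10 6) =[0, 8, 4, 3, 10, 7, 1, 2, 5, 9, 6]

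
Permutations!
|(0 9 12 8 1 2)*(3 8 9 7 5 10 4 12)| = |(0 7 5 10 4 12 9 3 8 1 2)| = 11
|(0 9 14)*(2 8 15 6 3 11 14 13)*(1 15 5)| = |(0 9 13 2 8 5 1 15 6 3 11 14)| = 12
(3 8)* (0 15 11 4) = (0 15 11 4)(3 8) = [15, 1, 2, 8, 0, 5, 6, 7, 3, 9, 10, 4, 12, 13, 14, 11]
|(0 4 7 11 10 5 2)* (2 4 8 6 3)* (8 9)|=|(0 9 8 6 3 2)(4 7 11 10 5)|=30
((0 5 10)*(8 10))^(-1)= (0 10 8 5)= [10, 1, 2, 3, 4, 0, 6, 7, 5, 9, 8]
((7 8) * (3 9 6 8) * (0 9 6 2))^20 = (0 2 9) = [2, 1, 9, 3, 4, 5, 6, 7, 8, 0]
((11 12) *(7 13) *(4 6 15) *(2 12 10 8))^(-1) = [0, 1, 8, 3, 15, 5, 4, 13, 10, 9, 11, 12, 2, 7, 14, 6] = (2 8 10 11 12)(4 15 6)(7 13)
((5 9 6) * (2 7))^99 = [0, 1, 7, 3, 4, 5, 6, 2, 8, 9] = (9)(2 7)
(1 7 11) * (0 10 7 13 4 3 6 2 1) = (0 10 7 11)(1 13 4 3 6 2) = [10, 13, 1, 6, 3, 5, 2, 11, 8, 9, 7, 0, 12, 4]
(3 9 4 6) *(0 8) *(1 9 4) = (0 8)(1 9)(3 4 6) = [8, 9, 2, 4, 6, 5, 3, 7, 0, 1]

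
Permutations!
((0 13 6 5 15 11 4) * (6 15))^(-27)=[11, 1, 2, 3, 15, 6, 5, 7, 8, 9, 10, 13, 12, 4, 14, 0]=(0 11 13 4 15)(5 6)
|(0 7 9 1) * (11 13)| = |(0 7 9 1)(11 13)| = 4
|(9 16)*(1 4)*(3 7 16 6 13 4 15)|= 9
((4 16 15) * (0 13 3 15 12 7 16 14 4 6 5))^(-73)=(0 5 6 15 3 13)(4 14)(7 12 16)=[5, 1, 2, 13, 14, 6, 15, 12, 8, 9, 10, 11, 16, 0, 4, 3, 7]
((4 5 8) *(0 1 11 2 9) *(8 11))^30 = (0 2 5 8)(1 9 11 4) = [2, 9, 5, 3, 1, 8, 6, 7, 0, 11, 10, 4]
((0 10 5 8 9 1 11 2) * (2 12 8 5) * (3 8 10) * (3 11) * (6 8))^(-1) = (0 2 10 12 11)(1 9 8 6 3) = [2, 9, 10, 1, 4, 5, 3, 7, 6, 8, 12, 0, 11]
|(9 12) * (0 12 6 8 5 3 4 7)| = |(0 12 9 6 8 5 3 4 7)| = 9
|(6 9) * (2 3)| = |(2 3)(6 9)| = 2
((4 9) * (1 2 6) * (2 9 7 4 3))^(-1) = (1 6 2 3 9)(4 7) = [0, 6, 3, 9, 7, 5, 2, 4, 8, 1]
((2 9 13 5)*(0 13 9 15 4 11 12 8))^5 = (0 4 13 11 5 12 2 8 15) = [4, 1, 8, 3, 13, 12, 6, 7, 15, 9, 10, 5, 2, 11, 14, 0]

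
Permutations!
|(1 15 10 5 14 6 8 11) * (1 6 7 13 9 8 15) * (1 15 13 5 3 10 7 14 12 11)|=|(1 15 7 5 12 11 6 13 9 8)(3 10)|=10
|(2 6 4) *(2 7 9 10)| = |(2 6 4 7 9 10)| = 6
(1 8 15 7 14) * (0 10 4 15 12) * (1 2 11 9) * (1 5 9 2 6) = [10, 8, 11, 3, 15, 9, 1, 14, 12, 5, 4, 2, 0, 13, 6, 7] = (0 10 4 15 7 14 6 1 8 12)(2 11)(5 9)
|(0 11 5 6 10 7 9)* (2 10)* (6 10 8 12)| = |(0 11 5 10 7 9)(2 8 12 6)| = 12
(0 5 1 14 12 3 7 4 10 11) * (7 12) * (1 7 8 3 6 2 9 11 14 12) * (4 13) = (0 5 7 13 4 10 14 8 3 1 12 6 2 9 11) = [5, 12, 9, 1, 10, 7, 2, 13, 3, 11, 14, 0, 6, 4, 8]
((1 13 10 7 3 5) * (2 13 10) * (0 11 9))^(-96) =(13)(1 5 3 7 10) =[0, 5, 2, 7, 4, 3, 6, 10, 8, 9, 1, 11, 12, 13]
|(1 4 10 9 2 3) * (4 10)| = 5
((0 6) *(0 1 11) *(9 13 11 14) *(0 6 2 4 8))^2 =(0 4)(1 9 11)(2 8)(6 14 13) =[4, 9, 8, 3, 0, 5, 14, 7, 2, 11, 10, 1, 12, 6, 13]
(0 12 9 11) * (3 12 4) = (0 4 3 12 9 11) = [4, 1, 2, 12, 3, 5, 6, 7, 8, 11, 10, 0, 9]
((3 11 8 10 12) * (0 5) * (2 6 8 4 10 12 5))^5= (0 3)(2 11)(4 6)(5 12)(8 10)= [3, 1, 11, 0, 6, 12, 4, 7, 10, 9, 8, 2, 5]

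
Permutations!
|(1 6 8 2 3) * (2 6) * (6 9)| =3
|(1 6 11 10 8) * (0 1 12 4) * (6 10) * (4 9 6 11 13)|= 9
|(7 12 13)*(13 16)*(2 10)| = |(2 10)(7 12 16 13)| = 4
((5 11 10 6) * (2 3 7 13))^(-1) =(2 13 7 3)(5 6 10 11) =[0, 1, 13, 2, 4, 6, 10, 3, 8, 9, 11, 5, 12, 7]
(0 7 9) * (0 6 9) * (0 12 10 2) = [7, 1, 0, 3, 4, 5, 9, 12, 8, 6, 2, 11, 10] = (0 7 12 10 2)(6 9)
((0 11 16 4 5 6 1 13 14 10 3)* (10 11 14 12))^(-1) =(0 3 10 12 13 1 6 5 4 16 11 14) =[3, 6, 2, 10, 16, 4, 5, 7, 8, 9, 12, 14, 13, 1, 0, 15, 11]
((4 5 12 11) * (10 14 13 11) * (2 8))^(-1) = (2 8)(4 11 13 14 10 12 5) = [0, 1, 8, 3, 11, 4, 6, 7, 2, 9, 12, 13, 5, 14, 10]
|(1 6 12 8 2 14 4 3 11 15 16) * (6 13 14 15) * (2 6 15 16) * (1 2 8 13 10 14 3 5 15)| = 12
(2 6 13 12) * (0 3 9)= (0 3 9)(2 6 13 12)= [3, 1, 6, 9, 4, 5, 13, 7, 8, 0, 10, 11, 2, 12]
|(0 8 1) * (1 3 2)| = |(0 8 3 2 1)| = 5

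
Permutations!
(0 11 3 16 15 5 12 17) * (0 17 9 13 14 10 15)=(17)(0 11 3 16)(5 12 9 13 14 10 15)=[11, 1, 2, 16, 4, 12, 6, 7, 8, 13, 15, 3, 9, 14, 10, 5, 0, 17]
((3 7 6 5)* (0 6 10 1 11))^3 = (0 3 1 6 7 11 5 10) = [3, 6, 2, 1, 4, 10, 7, 11, 8, 9, 0, 5]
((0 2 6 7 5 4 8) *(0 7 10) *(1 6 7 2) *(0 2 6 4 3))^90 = (10) = [0, 1, 2, 3, 4, 5, 6, 7, 8, 9, 10]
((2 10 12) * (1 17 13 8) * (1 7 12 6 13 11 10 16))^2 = (1 11 6 8 12 16 17 10 13 7 2) = [0, 11, 1, 3, 4, 5, 8, 2, 12, 9, 13, 6, 16, 7, 14, 15, 17, 10]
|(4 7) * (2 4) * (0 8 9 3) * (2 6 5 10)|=12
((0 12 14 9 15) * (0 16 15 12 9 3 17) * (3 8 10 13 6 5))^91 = (0 14 13 3 9 8 6 17 12 10 5)(15 16) = [14, 1, 2, 9, 4, 0, 17, 7, 6, 8, 5, 11, 10, 3, 13, 16, 15, 12]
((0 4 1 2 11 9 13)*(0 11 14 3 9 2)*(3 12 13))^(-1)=(0 1 4)(2 11 13 12 14)(3 9)=[1, 4, 11, 9, 0, 5, 6, 7, 8, 3, 10, 13, 14, 12, 2]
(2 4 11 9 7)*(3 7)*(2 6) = (2 4 11 9 3 7 6) = [0, 1, 4, 7, 11, 5, 2, 6, 8, 3, 10, 9]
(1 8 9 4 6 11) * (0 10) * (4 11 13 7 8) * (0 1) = [10, 4, 2, 3, 6, 5, 13, 8, 9, 11, 1, 0, 12, 7] = (0 10 1 4 6 13 7 8 9 11)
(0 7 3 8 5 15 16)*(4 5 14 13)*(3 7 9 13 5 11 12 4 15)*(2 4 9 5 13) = [5, 1, 4, 8, 11, 3, 6, 7, 14, 2, 10, 12, 9, 15, 13, 16, 0] = (0 5 3 8 14 13 15 16)(2 4 11 12 9)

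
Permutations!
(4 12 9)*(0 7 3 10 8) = [7, 1, 2, 10, 12, 5, 6, 3, 0, 4, 8, 11, 9] = (0 7 3 10 8)(4 12 9)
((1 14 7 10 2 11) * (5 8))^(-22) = [0, 7, 1, 3, 4, 5, 6, 2, 8, 9, 11, 14, 12, 13, 10] = (1 7 2)(10 11 14)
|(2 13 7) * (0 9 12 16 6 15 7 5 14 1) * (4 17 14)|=14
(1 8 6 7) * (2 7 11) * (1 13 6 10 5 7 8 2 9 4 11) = (1 2 8 10 5 7 13 6)(4 11 9) = [0, 2, 8, 3, 11, 7, 1, 13, 10, 4, 5, 9, 12, 6]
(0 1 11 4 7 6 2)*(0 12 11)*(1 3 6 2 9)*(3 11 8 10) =(0 11 4 7 2 12 8 10 3 6 9 1) =[11, 0, 12, 6, 7, 5, 9, 2, 10, 1, 3, 4, 8]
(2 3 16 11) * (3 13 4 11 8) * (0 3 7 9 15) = (0 3 16 8 7 9 15)(2 13 4 11) = [3, 1, 13, 16, 11, 5, 6, 9, 7, 15, 10, 2, 12, 4, 14, 0, 8]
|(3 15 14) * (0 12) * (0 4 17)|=|(0 12 4 17)(3 15 14)|=12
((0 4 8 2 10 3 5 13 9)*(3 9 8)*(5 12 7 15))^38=(0 3 7 5 8 10)(2 9 4 12 15 13)=[3, 1, 9, 7, 12, 8, 6, 5, 10, 4, 0, 11, 15, 2, 14, 13]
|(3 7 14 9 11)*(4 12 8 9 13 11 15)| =|(3 7 14 13 11)(4 12 8 9 15)| =5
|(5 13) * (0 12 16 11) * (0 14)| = 10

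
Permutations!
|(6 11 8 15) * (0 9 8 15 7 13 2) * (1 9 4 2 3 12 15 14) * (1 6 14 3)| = 30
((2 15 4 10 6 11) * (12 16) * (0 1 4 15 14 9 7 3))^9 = (0 7 14 11 10 1 3 9 2 6 4)(12 16) = [7, 3, 6, 9, 0, 5, 4, 14, 8, 2, 1, 10, 16, 13, 11, 15, 12]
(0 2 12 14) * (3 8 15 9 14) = [2, 1, 12, 8, 4, 5, 6, 7, 15, 14, 10, 11, 3, 13, 0, 9] = (0 2 12 3 8 15 9 14)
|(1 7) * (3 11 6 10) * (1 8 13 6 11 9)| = |(1 7 8 13 6 10 3 9)| = 8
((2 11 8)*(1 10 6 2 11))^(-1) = (1 2 6 10)(8 11) = [0, 2, 6, 3, 4, 5, 10, 7, 11, 9, 1, 8]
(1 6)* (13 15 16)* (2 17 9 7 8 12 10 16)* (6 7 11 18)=[0, 7, 17, 3, 4, 5, 1, 8, 12, 11, 16, 18, 10, 15, 14, 2, 13, 9, 6]=(1 7 8 12 10 16 13 15 2 17 9 11 18 6)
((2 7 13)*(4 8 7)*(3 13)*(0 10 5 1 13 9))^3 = [1, 4, 7, 10, 3, 2, 6, 0, 9, 5, 13, 11, 12, 8] = (0 1 4 3 10 13 8 9 5 2 7)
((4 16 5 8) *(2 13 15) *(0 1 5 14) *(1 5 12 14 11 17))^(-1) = [14, 17, 15, 3, 8, 0, 6, 7, 5, 9, 10, 16, 1, 2, 12, 13, 4, 11] = (0 14 12 1 17 11 16 4 8 5)(2 15 13)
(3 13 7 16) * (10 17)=(3 13 7 16)(10 17)=[0, 1, 2, 13, 4, 5, 6, 16, 8, 9, 17, 11, 12, 7, 14, 15, 3, 10]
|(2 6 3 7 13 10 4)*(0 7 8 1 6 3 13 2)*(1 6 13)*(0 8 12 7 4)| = 28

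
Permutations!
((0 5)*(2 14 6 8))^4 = (14) = [0, 1, 2, 3, 4, 5, 6, 7, 8, 9, 10, 11, 12, 13, 14]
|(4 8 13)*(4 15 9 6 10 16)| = 8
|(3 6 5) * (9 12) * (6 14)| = |(3 14 6 5)(9 12)| = 4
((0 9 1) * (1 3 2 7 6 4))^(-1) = [1, 4, 3, 9, 6, 5, 7, 2, 8, 0] = (0 1 4 6 7 2 3 9)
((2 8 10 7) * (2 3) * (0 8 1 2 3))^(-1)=(0 7 10 8)(1 2)=[7, 2, 1, 3, 4, 5, 6, 10, 0, 9, 8]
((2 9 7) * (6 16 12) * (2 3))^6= [0, 1, 7, 9, 4, 5, 6, 2, 8, 3, 10, 11, 12, 13, 14, 15, 16]= (16)(2 7)(3 9)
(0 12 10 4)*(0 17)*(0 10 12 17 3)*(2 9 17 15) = [15, 1, 9, 0, 3, 5, 6, 7, 8, 17, 4, 11, 12, 13, 14, 2, 16, 10] = (0 15 2 9 17 10 4 3)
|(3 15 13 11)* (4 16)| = |(3 15 13 11)(4 16)| = 4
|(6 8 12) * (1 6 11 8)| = |(1 6)(8 12 11)| = 6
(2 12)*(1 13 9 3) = (1 13 9 3)(2 12) = [0, 13, 12, 1, 4, 5, 6, 7, 8, 3, 10, 11, 2, 9]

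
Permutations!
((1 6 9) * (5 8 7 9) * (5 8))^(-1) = (1 9 7 8 6) = [0, 9, 2, 3, 4, 5, 1, 8, 6, 7]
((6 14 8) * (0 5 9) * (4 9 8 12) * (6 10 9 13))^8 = (0 10 5 9 8)(4 14 13 12 6) = [10, 1, 2, 3, 14, 9, 4, 7, 0, 8, 5, 11, 6, 12, 13]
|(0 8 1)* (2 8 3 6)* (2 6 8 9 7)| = |(0 3 8 1)(2 9 7)| = 12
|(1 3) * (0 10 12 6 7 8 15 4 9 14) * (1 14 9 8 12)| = 15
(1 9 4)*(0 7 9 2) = (0 7 9 4 1 2) = [7, 2, 0, 3, 1, 5, 6, 9, 8, 4]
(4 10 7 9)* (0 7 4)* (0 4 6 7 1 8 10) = (0 1 8 10 6 7 9 4) = [1, 8, 2, 3, 0, 5, 7, 9, 10, 4, 6]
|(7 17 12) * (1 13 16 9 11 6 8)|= 21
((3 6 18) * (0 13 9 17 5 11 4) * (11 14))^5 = [14, 1, 2, 18, 5, 13, 3, 7, 8, 4, 10, 17, 12, 11, 9, 15, 16, 0, 6] = (0 14 9 4 5 13 11 17)(3 18 6)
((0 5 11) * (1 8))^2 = (0 11 5) = [11, 1, 2, 3, 4, 0, 6, 7, 8, 9, 10, 5]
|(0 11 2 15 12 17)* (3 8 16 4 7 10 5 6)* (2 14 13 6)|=|(0 11 14 13 6 3 8 16 4 7 10 5 2 15 12 17)|=16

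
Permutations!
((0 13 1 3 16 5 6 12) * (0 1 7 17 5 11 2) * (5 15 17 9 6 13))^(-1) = (0 2 11 16 3 1 12 6 9 7 13 5)(15 17) = [2, 12, 11, 1, 4, 0, 9, 13, 8, 7, 10, 16, 6, 5, 14, 17, 3, 15]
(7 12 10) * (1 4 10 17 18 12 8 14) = (1 4 10 7 8 14)(12 17 18) = [0, 4, 2, 3, 10, 5, 6, 8, 14, 9, 7, 11, 17, 13, 1, 15, 16, 18, 12]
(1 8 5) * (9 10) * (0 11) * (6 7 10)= (0 11)(1 8 5)(6 7 10 9)= [11, 8, 2, 3, 4, 1, 7, 10, 5, 6, 9, 0]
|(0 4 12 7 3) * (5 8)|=10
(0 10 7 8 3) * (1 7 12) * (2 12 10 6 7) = [6, 2, 12, 0, 4, 5, 7, 8, 3, 9, 10, 11, 1] = (0 6 7 8 3)(1 2 12)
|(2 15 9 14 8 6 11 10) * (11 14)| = 15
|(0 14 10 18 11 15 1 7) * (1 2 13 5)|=11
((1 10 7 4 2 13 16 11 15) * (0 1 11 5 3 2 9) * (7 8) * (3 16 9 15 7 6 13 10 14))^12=(16)(0 14 2 8 13)(1 3 10 6 9)=[14, 3, 8, 10, 4, 5, 9, 7, 13, 1, 6, 11, 12, 0, 2, 15, 16]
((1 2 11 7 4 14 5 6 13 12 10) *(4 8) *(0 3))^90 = (1 14)(2 5)(4 10)(6 11)(7 13)(8 12) = [0, 14, 5, 3, 10, 2, 11, 13, 12, 9, 4, 6, 8, 7, 1]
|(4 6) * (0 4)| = |(0 4 6)| = 3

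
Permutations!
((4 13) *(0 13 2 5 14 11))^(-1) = (0 11 14 5 2 4 13) = [11, 1, 4, 3, 13, 2, 6, 7, 8, 9, 10, 14, 12, 0, 5]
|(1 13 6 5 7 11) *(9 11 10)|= |(1 13 6 5 7 10 9 11)|= 8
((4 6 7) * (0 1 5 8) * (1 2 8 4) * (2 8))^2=[0, 4, 2, 3, 7, 6, 1, 5, 8]=(8)(1 4 7 5 6)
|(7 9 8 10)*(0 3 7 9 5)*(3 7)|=3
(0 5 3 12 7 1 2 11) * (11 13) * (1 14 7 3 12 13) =(0 5 12 3 13 11)(1 2)(7 14) =[5, 2, 1, 13, 4, 12, 6, 14, 8, 9, 10, 0, 3, 11, 7]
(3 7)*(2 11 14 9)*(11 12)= (2 12 11 14 9)(3 7)= [0, 1, 12, 7, 4, 5, 6, 3, 8, 2, 10, 14, 11, 13, 9]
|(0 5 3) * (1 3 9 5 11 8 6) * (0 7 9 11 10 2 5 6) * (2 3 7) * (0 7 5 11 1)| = 18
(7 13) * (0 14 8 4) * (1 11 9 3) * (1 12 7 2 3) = (0 14 8 4)(1 11 9)(2 3 12 7 13) = [14, 11, 3, 12, 0, 5, 6, 13, 4, 1, 10, 9, 7, 2, 8]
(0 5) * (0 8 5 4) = (0 4)(5 8) = [4, 1, 2, 3, 0, 8, 6, 7, 5]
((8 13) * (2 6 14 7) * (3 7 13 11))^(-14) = [0, 1, 14, 2, 4, 5, 13, 6, 3, 9, 10, 7, 12, 11, 8] = (2 14 8 3)(6 13 11 7)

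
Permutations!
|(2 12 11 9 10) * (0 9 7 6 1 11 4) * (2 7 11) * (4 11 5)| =11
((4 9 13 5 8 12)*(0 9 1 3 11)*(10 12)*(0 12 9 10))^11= (0 8 5 13 9 10)(1 3 11 12 4)= [8, 3, 2, 11, 1, 13, 6, 7, 5, 10, 0, 12, 4, 9]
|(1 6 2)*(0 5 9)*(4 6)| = 12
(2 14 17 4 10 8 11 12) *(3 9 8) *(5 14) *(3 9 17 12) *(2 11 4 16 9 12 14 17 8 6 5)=[0, 1, 2, 8, 10, 17, 5, 7, 4, 6, 12, 3, 11, 13, 14, 15, 9, 16]=(3 8 4 10 12 11)(5 17 16 9 6)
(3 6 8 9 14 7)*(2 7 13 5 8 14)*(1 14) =[0, 14, 7, 6, 4, 8, 1, 3, 9, 2, 10, 11, 12, 5, 13] =(1 14 13 5 8 9 2 7 3 6)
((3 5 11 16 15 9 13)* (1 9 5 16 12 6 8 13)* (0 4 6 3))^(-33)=(0 6 13 4 8)(1 9)(3 5)(11 16)(12 15)=[6, 9, 2, 5, 8, 3, 13, 7, 0, 1, 10, 16, 15, 4, 14, 12, 11]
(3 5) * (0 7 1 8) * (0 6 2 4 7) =(1 8 6 2 4 7)(3 5) =[0, 8, 4, 5, 7, 3, 2, 1, 6]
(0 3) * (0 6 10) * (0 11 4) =(0 3 6 10 11 4) =[3, 1, 2, 6, 0, 5, 10, 7, 8, 9, 11, 4]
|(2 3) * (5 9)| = |(2 3)(5 9)| = 2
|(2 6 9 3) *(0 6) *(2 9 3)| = |(0 6 3 9 2)| = 5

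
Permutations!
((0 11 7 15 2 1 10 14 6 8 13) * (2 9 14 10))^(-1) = (0 13 8 6 14 9 15 7 11)(1 2) = [13, 2, 1, 3, 4, 5, 14, 11, 6, 15, 10, 0, 12, 8, 9, 7]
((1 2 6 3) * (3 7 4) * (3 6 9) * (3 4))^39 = [0, 6, 7, 4, 1, 5, 2, 9, 8, 3] = (1 6 2 7 9 3 4)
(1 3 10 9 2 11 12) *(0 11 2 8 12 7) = (0 11 7)(1 3 10 9 8 12) = [11, 3, 2, 10, 4, 5, 6, 0, 12, 8, 9, 7, 1]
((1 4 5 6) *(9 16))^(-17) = (1 6 5 4)(9 16) = [0, 6, 2, 3, 1, 4, 5, 7, 8, 16, 10, 11, 12, 13, 14, 15, 9]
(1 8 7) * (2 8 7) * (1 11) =(1 7 11)(2 8) =[0, 7, 8, 3, 4, 5, 6, 11, 2, 9, 10, 1]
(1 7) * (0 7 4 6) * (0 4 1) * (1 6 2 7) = (0 1 6 4 2 7) = [1, 6, 7, 3, 2, 5, 4, 0]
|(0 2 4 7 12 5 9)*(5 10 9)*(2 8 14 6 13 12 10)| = |(0 8 14 6 13 12 2 4 7 10 9)| = 11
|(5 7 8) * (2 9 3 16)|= 12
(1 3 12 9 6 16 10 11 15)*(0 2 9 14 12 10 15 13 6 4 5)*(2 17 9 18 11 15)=(0 17 9 4 5)(1 3 10 15)(2 18 11 13 6 16)(12 14)=[17, 3, 18, 10, 5, 0, 16, 7, 8, 4, 15, 13, 14, 6, 12, 1, 2, 9, 11]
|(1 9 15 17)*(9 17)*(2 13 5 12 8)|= |(1 17)(2 13 5 12 8)(9 15)|= 10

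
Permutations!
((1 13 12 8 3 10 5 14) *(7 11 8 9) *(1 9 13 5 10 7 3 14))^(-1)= (1 5)(3 9 14 8 11 7)(12 13)= [0, 5, 2, 9, 4, 1, 6, 3, 11, 14, 10, 7, 13, 12, 8]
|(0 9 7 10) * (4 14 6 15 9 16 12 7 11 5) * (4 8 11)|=|(0 16 12 7 10)(4 14 6 15 9)(5 8 11)|=15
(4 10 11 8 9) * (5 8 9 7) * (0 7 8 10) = [7, 1, 2, 3, 0, 10, 6, 5, 8, 4, 11, 9] = (0 7 5 10 11 9 4)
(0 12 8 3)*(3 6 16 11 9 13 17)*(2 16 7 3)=(0 12 8 6 7 3)(2 16 11 9 13 17)=[12, 1, 16, 0, 4, 5, 7, 3, 6, 13, 10, 9, 8, 17, 14, 15, 11, 2]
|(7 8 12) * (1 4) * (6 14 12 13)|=|(1 4)(6 14 12 7 8 13)|=6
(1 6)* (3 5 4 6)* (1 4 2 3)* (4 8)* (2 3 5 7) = (2 5 3 7)(4 6 8) = [0, 1, 5, 7, 6, 3, 8, 2, 4]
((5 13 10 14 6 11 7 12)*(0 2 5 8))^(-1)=(0 8 12 7 11 6 14 10 13 5 2)=[8, 1, 0, 3, 4, 2, 14, 11, 12, 9, 13, 6, 7, 5, 10]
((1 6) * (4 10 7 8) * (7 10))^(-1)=(10)(1 6)(4 8 7)=[0, 6, 2, 3, 8, 5, 1, 4, 7, 9, 10]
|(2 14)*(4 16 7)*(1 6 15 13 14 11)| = 21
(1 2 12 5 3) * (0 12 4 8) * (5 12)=(12)(0 5 3 1 2 4 8)=[5, 2, 4, 1, 8, 3, 6, 7, 0, 9, 10, 11, 12]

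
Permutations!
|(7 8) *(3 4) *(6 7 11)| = |(3 4)(6 7 8 11)| = 4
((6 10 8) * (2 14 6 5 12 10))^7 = (2 14 6)(5 8 10 12) = [0, 1, 14, 3, 4, 8, 2, 7, 10, 9, 12, 11, 5, 13, 6]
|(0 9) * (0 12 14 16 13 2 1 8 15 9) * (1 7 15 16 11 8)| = |(2 7 15 9 12 14 11 8 16 13)| = 10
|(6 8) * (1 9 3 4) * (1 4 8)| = 5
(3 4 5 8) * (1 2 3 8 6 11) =[0, 2, 3, 4, 5, 6, 11, 7, 8, 9, 10, 1] =(1 2 3 4 5 6 11)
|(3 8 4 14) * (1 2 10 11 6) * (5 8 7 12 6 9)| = |(1 2 10 11 9 5 8 4 14 3 7 12 6)| = 13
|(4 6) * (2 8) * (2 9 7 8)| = |(4 6)(7 8 9)| = 6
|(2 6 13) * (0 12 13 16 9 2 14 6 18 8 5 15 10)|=|(0 12 13 14 6 16 9 2 18 8 5 15 10)|=13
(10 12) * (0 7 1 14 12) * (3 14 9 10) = (0 7 1 9 10)(3 14 12) = [7, 9, 2, 14, 4, 5, 6, 1, 8, 10, 0, 11, 3, 13, 12]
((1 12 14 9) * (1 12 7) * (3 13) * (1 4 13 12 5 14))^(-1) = (1 12 3 13 4 7)(5 9 14) = [0, 12, 2, 13, 7, 9, 6, 1, 8, 14, 10, 11, 3, 4, 5]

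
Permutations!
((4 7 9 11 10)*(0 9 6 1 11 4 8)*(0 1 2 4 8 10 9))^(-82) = [0, 9, 7, 3, 6, 5, 4, 2, 11, 1, 10, 8] = (1 9)(2 7)(4 6)(8 11)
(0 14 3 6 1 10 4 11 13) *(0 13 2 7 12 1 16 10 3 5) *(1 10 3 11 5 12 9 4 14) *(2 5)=(0 1 11 5)(2 7 9 4)(3 6 16)(10 14 12)=[1, 11, 7, 6, 2, 0, 16, 9, 8, 4, 14, 5, 10, 13, 12, 15, 3]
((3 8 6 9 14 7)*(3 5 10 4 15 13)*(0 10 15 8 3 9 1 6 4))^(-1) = (0 10)(1 6)(4 8)(5 7 14 9 13 15) = [10, 6, 2, 3, 8, 7, 1, 14, 4, 13, 0, 11, 12, 15, 9, 5]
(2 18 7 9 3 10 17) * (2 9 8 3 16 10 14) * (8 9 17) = (2 18 7 9 16 10 8 3 14) = [0, 1, 18, 14, 4, 5, 6, 9, 3, 16, 8, 11, 12, 13, 2, 15, 10, 17, 7]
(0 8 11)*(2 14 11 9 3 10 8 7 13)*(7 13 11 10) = (0 13 2 14 10 8 9 3 7 11) = [13, 1, 14, 7, 4, 5, 6, 11, 9, 3, 8, 0, 12, 2, 10]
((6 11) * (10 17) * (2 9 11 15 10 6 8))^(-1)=(2 8 11 9)(6 17 10 15)=[0, 1, 8, 3, 4, 5, 17, 7, 11, 2, 15, 9, 12, 13, 14, 6, 16, 10]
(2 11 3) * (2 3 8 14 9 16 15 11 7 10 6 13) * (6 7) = (2 6 13)(7 10)(8 14 9 16 15 11) = [0, 1, 6, 3, 4, 5, 13, 10, 14, 16, 7, 8, 12, 2, 9, 11, 15]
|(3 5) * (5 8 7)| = |(3 8 7 5)| = 4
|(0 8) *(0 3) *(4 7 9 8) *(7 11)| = |(0 4 11 7 9 8 3)| = 7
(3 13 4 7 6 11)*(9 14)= (3 13 4 7 6 11)(9 14)= [0, 1, 2, 13, 7, 5, 11, 6, 8, 14, 10, 3, 12, 4, 9]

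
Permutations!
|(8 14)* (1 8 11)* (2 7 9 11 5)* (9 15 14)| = |(1 8 9 11)(2 7 15 14 5)| = 20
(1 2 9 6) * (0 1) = [1, 2, 9, 3, 4, 5, 0, 7, 8, 6] = (0 1 2 9 6)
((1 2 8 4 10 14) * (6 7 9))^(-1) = [0, 14, 1, 3, 8, 5, 9, 6, 2, 7, 4, 11, 12, 13, 10] = (1 14 10 4 8 2)(6 9 7)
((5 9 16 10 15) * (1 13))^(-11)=(1 13)(5 15 10 16 9)=[0, 13, 2, 3, 4, 15, 6, 7, 8, 5, 16, 11, 12, 1, 14, 10, 9]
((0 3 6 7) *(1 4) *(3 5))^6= [5, 1, 2, 6, 4, 3, 7, 0]= (0 5 3 6 7)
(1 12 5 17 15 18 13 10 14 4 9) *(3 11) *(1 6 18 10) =(1 12 5 17 15 10 14 4 9 6 18 13)(3 11) =[0, 12, 2, 11, 9, 17, 18, 7, 8, 6, 14, 3, 5, 1, 4, 10, 16, 15, 13]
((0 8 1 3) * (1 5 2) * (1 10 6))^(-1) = [3, 6, 5, 1, 4, 8, 10, 7, 0, 9, 2] = (0 3 1 6 10 2 5 8)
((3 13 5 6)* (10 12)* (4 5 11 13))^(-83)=(3 4 5 6)(10 12)(11 13)=[0, 1, 2, 4, 5, 6, 3, 7, 8, 9, 12, 13, 10, 11]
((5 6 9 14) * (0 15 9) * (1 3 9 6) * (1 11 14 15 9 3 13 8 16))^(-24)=[0, 1, 2, 3, 4, 5, 6, 7, 8, 9, 10, 11, 12, 13, 14, 15, 16]=(16)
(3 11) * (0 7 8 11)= (0 7 8 11 3)= [7, 1, 2, 0, 4, 5, 6, 8, 11, 9, 10, 3]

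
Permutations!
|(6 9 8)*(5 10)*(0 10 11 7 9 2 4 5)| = 8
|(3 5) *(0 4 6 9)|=|(0 4 6 9)(3 5)|=4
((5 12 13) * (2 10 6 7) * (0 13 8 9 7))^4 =(0 8 10 5 7)(2 13 9 6 12) =[8, 1, 13, 3, 4, 7, 12, 0, 10, 6, 5, 11, 2, 9]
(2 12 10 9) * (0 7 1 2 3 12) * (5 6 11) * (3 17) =(0 7 1 2)(3 12 10 9 17)(5 6 11) =[7, 2, 0, 12, 4, 6, 11, 1, 8, 17, 9, 5, 10, 13, 14, 15, 16, 3]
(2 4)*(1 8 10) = (1 8 10)(2 4) = [0, 8, 4, 3, 2, 5, 6, 7, 10, 9, 1]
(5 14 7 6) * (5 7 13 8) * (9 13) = [0, 1, 2, 3, 4, 14, 7, 6, 5, 13, 10, 11, 12, 8, 9] = (5 14 9 13 8)(6 7)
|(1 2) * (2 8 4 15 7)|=6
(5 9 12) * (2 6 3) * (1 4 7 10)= (1 4 7 10)(2 6 3)(5 9 12)= [0, 4, 6, 2, 7, 9, 3, 10, 8, 12, 1, 11, 5]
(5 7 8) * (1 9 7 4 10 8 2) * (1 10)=(1 9 7 2 10 8 5 4)=[0, 9, 10, 3, 1, 4, 6, 2, 5, 7, 8]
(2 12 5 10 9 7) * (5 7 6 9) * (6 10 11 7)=(2 12 6 9 10 5 11 7)=[0, 1, 12, 3, 4, 11, 9, 2, 8, 10, 5, 7, 6]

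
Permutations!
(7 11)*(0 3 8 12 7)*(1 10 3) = (0 1 10 3 8 12 7 11) = [1, 10, 2, 8, 4, 5, 6, 11, 12, 9, 3, 0, 7]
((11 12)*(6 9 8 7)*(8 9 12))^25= (12)= [0, 1, 2, 3, 4, 5, 6, 7, 8, 9, 10, 11, 12]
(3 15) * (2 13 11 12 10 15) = (2 13 11 12 10 15 3) = [0, 1, 13, 2, 4, 5, 6, 7, 8, 9, 15, 12, 10, 11, 14, 3]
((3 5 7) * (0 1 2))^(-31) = (0 2 1)(3 7 5) = [2, 0, 1, 7, 4, 3, 6, 5]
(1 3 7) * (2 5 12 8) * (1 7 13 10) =(1 3 13 10)(2 5 12 8) =[0, 3, 5, 13, 4, 12, 6, 7, 2, 9, 1, 11, 8, 10]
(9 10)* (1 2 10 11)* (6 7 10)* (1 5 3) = [0, 2, 6, 1, 4, 3, 7, 10, 8, 11, 9, 5] = (1 2 6 7 10 9 11 5 3)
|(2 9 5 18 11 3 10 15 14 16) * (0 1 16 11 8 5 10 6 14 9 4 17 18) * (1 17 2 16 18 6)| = 30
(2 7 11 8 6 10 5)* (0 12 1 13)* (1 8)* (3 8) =(0 12 3 8 6 10 5 2 7 11 1 13) =[12, 13, 7, 8, 4, 2, 10, 11, 6, 9, 5, 1, 3, 0]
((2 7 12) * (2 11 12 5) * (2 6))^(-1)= (2 6 5 7)(11 12)= [0, 1, 6, 3, 4, 7, 5, 2, 8, 9, 10, 12, 11]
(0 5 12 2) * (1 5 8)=(0 8 1 5 12 2)=[8, 5, 0, 3, 4, 12, 6, 7, 1, 9, 10, 11, 2]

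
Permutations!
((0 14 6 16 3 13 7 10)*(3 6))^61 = (0 14 3 13 7 10)(6 16) = [14, 1, 2, 13, 4, 5, 16, 10, 8, 9, 0, 11, 12, 7, 3, 15, 6]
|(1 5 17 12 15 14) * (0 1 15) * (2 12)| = |(0 1 5 17 2 12)(14 15)| = 6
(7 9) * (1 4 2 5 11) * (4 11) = (1 11)(2 5 4)(7 9) = [0, 11, 5, 3, 2, 4, 6, 9, 8, 7, 10, 1]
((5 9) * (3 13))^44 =(13) =[0, 1, 2, 3, 4, 5, 6, 7, 8, 9, 10, 11, 12, 13]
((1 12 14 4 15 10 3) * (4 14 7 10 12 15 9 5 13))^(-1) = (1 3 10 7 12 15)(4 13 5 9) = [0, 3, 2, 10, 13, 9, 6, 12, 8, 4, 7, 11, 15, 5, 14, 1]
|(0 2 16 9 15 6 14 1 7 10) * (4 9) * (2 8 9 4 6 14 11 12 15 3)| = 14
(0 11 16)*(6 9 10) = (0 11 16)(6 9 10) = [11, 1, 2, 3, 4, 5, 9, 7, 8, 10, 6, 16, 12, 13, 14, 15, 0]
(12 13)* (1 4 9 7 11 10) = (1 4 9 7 11 10)(12 13) = [0, 4, 2, 3, 9, 5, 6, 11, 8, 7, 1, 10, 13, 12]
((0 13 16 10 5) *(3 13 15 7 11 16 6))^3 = (0 11 5 7 10 15 16) = [11, 1, 2, 3, 4, 7, 6, 10, 8, 9, 15, 5, 12, 13, 14, 16, 0]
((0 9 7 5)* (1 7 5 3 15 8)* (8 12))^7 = (0 9 5)(1 7 3 15 12 8) = [9, 7, 2, 15, 4, 0, 6, 3, 1, 5, 10, 11, 8, 13, 14, 12]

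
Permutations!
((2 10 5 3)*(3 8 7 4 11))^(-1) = (2 3 11 4 7 8 5 10) = [0, 1, 3, 11, 7, 10, 6, 8, 5, 9, 2, 4]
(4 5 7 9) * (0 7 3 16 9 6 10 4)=[7, 1, 2, 16, 5, 3, 10, 6, 8, 0, 4, 11, 12, 13, 14, 15, 9]=(0 7 6 10 4 5 3 16 9)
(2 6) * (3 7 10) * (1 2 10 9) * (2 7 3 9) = (1 7 2 6 10 9) = [0, 7, 6, 3, 4, 5, 10, 2, 8, 1, 9]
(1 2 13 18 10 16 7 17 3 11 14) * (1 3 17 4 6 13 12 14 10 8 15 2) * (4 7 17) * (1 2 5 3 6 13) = [0, 2, 12, 11, 13, 3, 1, 7, 15, 9, 16, 10, 14, 18, 6, 5, 17, 4, 8] = (1 2 12 14 6)(3 11 10 16 17 4 13 18 8 15 5)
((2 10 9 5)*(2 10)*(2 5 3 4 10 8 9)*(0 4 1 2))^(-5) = (0 4 10)(1 2 5 8 9 3) = [4, 2, 5, 1, 10, 8, 6, 7, 9, 3, 0]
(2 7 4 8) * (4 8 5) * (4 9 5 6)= (2 7 8)(4 6)(5 9)= [0, 1, 7, 3, 6, 9, 4, 8, 2, 5]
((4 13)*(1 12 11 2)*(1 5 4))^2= (1 11 5 13 12 2 4)= [0, 11, 4, 3, 1, 13, 6, 7, 8, 9, 10, 5, 2, 12]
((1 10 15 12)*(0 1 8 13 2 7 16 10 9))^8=(16)(0 9 1)=[9, 0, 2, 3, 4, 5, 6, 7, 8, 1, 10, 11, 12, 13, 14, 15, 16]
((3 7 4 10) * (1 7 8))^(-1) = (1 8 3 10 4 7) = [0, 8, 2, 10, 7, 5, 6, 1, 3, 9, 4]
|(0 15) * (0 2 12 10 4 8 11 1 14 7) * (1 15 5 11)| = |(0 5 11 15 2 12 10 4 8 1 14 7)| = 12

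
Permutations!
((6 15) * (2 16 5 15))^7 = [0, 1, 5, 3, 4, 6, 16, 7, 8, 9, 10, 11, 12, 13, 14, 2, 15] = (2 5 6 16 15)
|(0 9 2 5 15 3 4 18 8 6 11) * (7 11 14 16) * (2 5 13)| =26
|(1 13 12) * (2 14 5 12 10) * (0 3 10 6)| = 10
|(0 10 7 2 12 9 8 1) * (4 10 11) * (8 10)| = 5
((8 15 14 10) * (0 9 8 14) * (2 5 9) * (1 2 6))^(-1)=(0 15 8 9 5 2 1 6)(10 14)=[15, 6, 1, 3, 4, 2, 0, 7, 9, 5, 14, 11, 12, 13, 10, 8]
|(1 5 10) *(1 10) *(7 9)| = |(10)(1 5)(7 9)| = 2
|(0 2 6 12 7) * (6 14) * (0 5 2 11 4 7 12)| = 8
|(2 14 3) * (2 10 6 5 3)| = |(2 14)(3 10 6 5)| = 4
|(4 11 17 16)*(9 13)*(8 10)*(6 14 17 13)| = 8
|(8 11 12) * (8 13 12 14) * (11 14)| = 2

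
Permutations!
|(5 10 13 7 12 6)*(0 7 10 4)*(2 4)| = |(0 7 12 6 5 2 4)(10 13)| = 14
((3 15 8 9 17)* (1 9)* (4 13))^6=(17)=[0, 1, 2, 3, 4, 5, 6, 7, 8, 9, 10, 11, 12, 13, 14, 15, 16, 17]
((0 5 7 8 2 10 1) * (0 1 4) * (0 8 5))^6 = (2 4)(8 10) = [0, 1, 4, 3, 2, 5, 6, 7, 10, 9, 8]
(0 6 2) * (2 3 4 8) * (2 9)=(0 6 3 4 8 9 2)=[6, 1, 0, 4, 8, 5, 3, 7, 9, 2]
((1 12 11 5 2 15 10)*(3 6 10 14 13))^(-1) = (1 10 6 3 13 14 15 2 5 11 12) = [0, 10, 5, 13, 4, 11, 3, 7, 8, 9, 6, 12, 1, 14, 15, 2]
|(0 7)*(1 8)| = |(0 7)(1 8)| = 2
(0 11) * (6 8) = (0 11)(6 8) = [11, 1, 2, 3, 4, 5, 8, 7, 6, 9, 10, 0]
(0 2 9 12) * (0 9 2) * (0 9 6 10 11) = (0 9 12 6 10 11) = [9, 1, 2, 3, 4, 5, 10, 7, 8, 12, 11, 0, 6]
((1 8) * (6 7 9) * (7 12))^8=(12)=[0, 1, 2, 3, 4, 5, 6, 7, 8, 9, 10, 11, 12]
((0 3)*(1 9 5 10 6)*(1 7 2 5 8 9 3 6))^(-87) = (0 6 7 2 5 10 1 3)(8 9) = [6, 3, 5, 0, 4, 10, 7, 2, 9, 8, 1]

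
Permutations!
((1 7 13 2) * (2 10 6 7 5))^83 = (1 2 5)(6 10 13 7) = [0, 2, 5, 3, 4, 1, 10, 6, 8, 9, 13, 11, 12, 7]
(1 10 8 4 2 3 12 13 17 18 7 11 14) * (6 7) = [0, 10, 3, 12, 2, 5, 7, 11, 4, 9, 8, 14, 13, 17, 1, 15, 16, 18, 6] = (1 10 8 4 2 3 12 13 17 18 6 7 11 14)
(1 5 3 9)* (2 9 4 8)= (1 5 3 4 8 2 9)= [0, 5, 9, 4, 8, 3, 6, 7, 2, 1]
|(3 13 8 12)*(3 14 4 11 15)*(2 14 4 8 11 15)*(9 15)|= |(2 14 8 12 4 9 15 3 13 11)|= 10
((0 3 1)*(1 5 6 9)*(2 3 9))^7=(0 9 1)(2 6 5 3)=[9, 0, 6, 2, 4, 3, 5, 7, 8, 1]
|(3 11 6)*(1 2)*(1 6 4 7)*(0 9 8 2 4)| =|(0 9 8 2 6 3 11)(1 4 7)| =21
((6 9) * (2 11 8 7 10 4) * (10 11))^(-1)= [0, 1, 4, 3, 10, 5, 9, 8, 11, 6, 2, 7]= (2 4 10)(6 9)(7 8 11)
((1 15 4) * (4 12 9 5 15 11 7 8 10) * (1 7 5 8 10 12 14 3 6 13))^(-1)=[0, 13, 2, 14, 10, 11, 3, 4, 9, 12, 7, 1, 8, 6, 15, 5]=(1 13 6 3 14 15 5 11)(4 10 7)(8 9 12)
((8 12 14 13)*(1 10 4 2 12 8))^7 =(14) =[0, 1, 2, 3, 4, 5, 6, 7, 8, 9, 10, 11, 12, 13, 14]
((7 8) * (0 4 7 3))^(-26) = (0 3 8 7 4) = [3, 1, 2, 8, 0, 5, 6, 4, 7]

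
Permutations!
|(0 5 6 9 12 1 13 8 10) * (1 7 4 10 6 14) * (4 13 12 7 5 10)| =20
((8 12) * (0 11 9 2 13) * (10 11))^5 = (0 13 2 9 11 10)(8 12) = [13, 1, 9, 3, 4, 5, 6, 7, 12, 11, 0, 10, 8, 2]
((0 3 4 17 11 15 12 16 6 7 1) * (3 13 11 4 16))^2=(17)(0 11 12 16 7)(1 13 15 3 6)=[11, 13, 2, 6, 4, 5, 1, 0, 8, 9, 10, 12, 16, 15, 14, 3, 7, 17]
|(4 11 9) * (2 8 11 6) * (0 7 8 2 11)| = |(0 7 8)(4 6 11 9)| = 12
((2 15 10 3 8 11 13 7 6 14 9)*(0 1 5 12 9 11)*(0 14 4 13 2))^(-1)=[9, 0, 11, 10, 6, 1, 7, 13, 3, 12, 15, 14, 5, 4, 8, 2]=(0 9 12 5 1)(2 11 14 8 3 10 15)(4 6 7 13)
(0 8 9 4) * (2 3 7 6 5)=(0 8 9 4)(2 3 7 6 5)=[8, 1, 3, 7, 0, 2, 5, 6, 9, 4]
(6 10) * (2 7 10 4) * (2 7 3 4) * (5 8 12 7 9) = (2 3 4 9 5 8 12 7 10 6) = [0, 1, 3, 4, 9, 8, 2, 10, 12, 5, 6, 11, 7]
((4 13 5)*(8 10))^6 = (13) = [0, 1, 2, 3, 4, 5, 6, 7, 8, 9, 10, 11, 12, 13]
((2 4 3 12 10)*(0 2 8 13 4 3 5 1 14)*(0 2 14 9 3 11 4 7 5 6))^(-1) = (0 6 4 11 2 14)(1 5 7 13 8 10 12 3 9) = [6, 5, 14, 9, 11, 7, 4, 13, 10, 1, 12, 2, 3, 8, 0]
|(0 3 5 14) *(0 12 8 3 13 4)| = |(0 13 4)(3 5 14 12 8)| = 15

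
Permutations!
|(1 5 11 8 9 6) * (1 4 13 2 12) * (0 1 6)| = |(0 1 5 11 8 9)(2 12 6 4 13)| = 30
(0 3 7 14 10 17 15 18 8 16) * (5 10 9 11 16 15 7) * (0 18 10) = (0 3 5)(7 14 9 11 16 18 8 15 10 17) = [3, 1, 2, 5, 4, 0, 6, 14, 15, 11, 17, 16, 12, 13, 9, 10, 18, 7, 8]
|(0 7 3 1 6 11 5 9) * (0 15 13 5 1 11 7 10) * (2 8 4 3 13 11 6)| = 12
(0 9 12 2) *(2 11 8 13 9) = (0 2)(8 13 9 12 11) = [2, 1, 0, 3, 4, 5, 6, 7, 13, 12, 10, 8, 11, 9]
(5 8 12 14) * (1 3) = (1 3)(5 8 12 14) = [0, 3, 2, 1, 4, 8, 6, 7, 12, 9, 10, 11, 14, 13, 5]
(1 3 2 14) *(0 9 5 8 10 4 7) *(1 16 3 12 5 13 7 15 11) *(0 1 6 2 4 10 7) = [9, 12, 14, 4, 15, 8, 2, 1, 7, 13, 10, 6, 5, 0, 16, 11, 3] = (0 9 13)(1 12 5 8 7)(2 14 16 3 4 15 11 6)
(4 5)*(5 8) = (4 8 5) = [0, 1, 2, 3, 8, 4, 6, 7, 5]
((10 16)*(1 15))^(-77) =(1 15)(10 16) =[0, 15, 2, 3, 4, 5, 6, 7, 8, 9, 16, 11, 12, 13, 14, 1, 10]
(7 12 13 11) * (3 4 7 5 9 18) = [0, 1, 2, 4, 7, 9, 6, 12, 8, 18, 10, 5, 13, 11, 14, 15, 16, 17, 3] = (3 4 7 12 13 11 5 9 18)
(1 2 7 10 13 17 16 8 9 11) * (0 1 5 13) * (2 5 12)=(0 1 5 13 17 16 8 9 11 12 2 7 10)=[1, 5, 7, 3, 4, 13, 6, 10, 9, 11, 0, 12, 2, 17, 14, 15, 8, 16]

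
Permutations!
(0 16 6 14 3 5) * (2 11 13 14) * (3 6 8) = (0 16 8 3 5)(2 11 13 14 6) = [16, 1, 11, 5, 4, 0, 2, 7, 3, 9, 10, 13, 12, 14, 6, 15, 8]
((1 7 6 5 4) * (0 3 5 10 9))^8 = (0 9 10 6 7 1 4 5 3) = [9, 4, 2, 0, 5, 3, 7, 1, 8, 10, 6]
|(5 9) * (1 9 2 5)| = 2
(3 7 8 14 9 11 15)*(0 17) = (0 17)(3 7 8 14 9 11 15) = [17, 1, 2, 7, 4, 5, 6, 8, 14, 11, 10, 15, 12, 13, 9, 3, 16, 0]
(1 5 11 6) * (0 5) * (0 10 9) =(0 5 11 6 1 10 9) =[5, 10, 2, 3, 4, 11, 1, 7, 8, 0, 9, 6]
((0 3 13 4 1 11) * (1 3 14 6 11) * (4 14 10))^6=(0 6 13 4)(3 10 11 14)=[6, 1, 2, 10, 0, 5, 13, 7, 8, 9, 11, 14, 12, 4, 3]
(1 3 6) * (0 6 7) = (0 6 1 3 7) = [6, 3, 2, 7, 4, 5, 1, 0]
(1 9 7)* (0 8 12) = (0 8 12)(1 9 7) = [8, 9, 2, 3, 4, 5, 6, 1, 12, 7, 10, 11, 0]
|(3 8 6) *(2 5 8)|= |(2 5 8 6 3)|= 5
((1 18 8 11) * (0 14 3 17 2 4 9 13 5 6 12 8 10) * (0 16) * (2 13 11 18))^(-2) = (0 10 8 6 13 3)(1 9 2 11 4)(5 17 14 16 18 12) = [10, 9, 11, 0, 1, 17, 13, 7, 6, 2, 8, 4, 5, 3, 16, 15, 18, 14, 12]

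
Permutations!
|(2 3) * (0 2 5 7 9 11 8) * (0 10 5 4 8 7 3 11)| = |(0 2 11 7 9)(3 4 8 10 5)| = 5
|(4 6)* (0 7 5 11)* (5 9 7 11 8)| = |(0 11)(4 6)(5 8)(7 9)| = 2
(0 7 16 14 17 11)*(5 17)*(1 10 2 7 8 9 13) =[8, 10, 7, 3, 4, 17, 6, 16, 9, 13, 2, 0, 12, 1, 5, 15, 14, 11] =(0 8 9 13 1 10 2 7 16 14 5 17 11)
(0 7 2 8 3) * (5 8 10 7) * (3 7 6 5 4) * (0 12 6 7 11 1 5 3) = (0 4)(1 5 8 11)(2 10 7)(3 12 6) = [4, 5, 10, 12, 0, 8, 3, 2, 11, 9, 7, 1, 6]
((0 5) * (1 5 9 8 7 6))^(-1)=(0 5 1 6 7 8 9)=[5, 6, 2, 3, 4, 1, 7, 8, 9, 0]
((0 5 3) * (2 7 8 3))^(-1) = (0 3 8 7 2 5) = [3, 1, 5, 8, 4, 0, 6, 2, 7]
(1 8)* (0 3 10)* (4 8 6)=(0 3 10)(1 6 4 8)=[3, 6, 2, 10, 8, 5, 4, 7, 1, 9, 0]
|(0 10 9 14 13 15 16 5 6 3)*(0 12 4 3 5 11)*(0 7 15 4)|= 8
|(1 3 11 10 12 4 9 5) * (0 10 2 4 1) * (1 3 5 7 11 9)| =11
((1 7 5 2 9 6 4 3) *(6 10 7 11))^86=(1 11 6 4 3)(2 9 10 7 5)=[0, 11, 9, 1, 3, 2, 4, 5, 8, 10, 7, 6]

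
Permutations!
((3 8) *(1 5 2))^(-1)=(1 2 5)(3 8)=[0, 2, 5, 8, 4, 1, 6, 7, 3]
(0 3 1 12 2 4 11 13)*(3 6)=(0 6 3 1 12 2 4 11 13)=[6, 12, 4, 1, 11, 5, 3, 7, 8, 9, 10, 13, 2, 0]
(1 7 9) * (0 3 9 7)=(0 3 9 1)=[3, 0, 2, 9, 4, 5, 6, 7, 8, 1]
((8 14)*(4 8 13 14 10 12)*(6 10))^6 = (14)(4 8 6 10 12) = [0, 1, 2, 3, 8, 5, 10, 7, 6, 9, 12, 11, 4, 13, 14]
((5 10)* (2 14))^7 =(2 14)(5 10) =[0, 1, 14, 3, 4, 10, 6, 7, 8, 9, 5, 11, 12, 13, 2]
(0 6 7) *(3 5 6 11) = (0 11 3 5 6 7) = [11, 1, 2, 5, 4, 6, 7, 0, 8, 9, 10, 3]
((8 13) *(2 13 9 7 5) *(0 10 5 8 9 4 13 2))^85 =[10, 1, 2, 3, 4, 0, 6, 7, 8, 9, 5, 11, 12, 13] =(13)(0 10 5)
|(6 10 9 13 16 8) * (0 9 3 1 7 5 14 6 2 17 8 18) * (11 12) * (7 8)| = |(0 9 13 16 18)(1 8 2 17 7 5 14 6 10 3)(11 12)| = 10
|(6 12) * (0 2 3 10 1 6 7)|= 8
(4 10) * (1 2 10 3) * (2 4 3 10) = (1 4 10 3) = [0, 4, 2, 1, 10, 5, 6, 7, 8, 9, 3]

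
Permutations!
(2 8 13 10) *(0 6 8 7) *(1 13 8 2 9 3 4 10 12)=(0 6 2 7)(1 13 12)(3 4 10 9)=[6, 13, 7, 4, 10, 5, 2, 0, 8, 3, 9, 11, 1, 12]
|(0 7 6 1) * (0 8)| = 5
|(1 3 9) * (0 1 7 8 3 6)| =12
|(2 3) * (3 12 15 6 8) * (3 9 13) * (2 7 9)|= 20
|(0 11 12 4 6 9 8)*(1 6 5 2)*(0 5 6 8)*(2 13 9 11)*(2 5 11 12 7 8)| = |(0 5 13 9)(1 2)(4 6 12)(7 8 11)| = 12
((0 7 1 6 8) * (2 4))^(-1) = [8, 7, 4, 3, 2, 5, 1, 0, 6] = (0 8 6 1 7)(2 4)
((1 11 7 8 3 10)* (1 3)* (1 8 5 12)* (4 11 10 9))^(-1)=(1 12 5 7 11 4 9 3 10)=[0, 12, 2, 10, 9, 7, 6, 11, 8, 3, 1, 4, 5]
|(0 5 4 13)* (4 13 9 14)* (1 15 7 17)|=|(0 5 13)(1 15 7 17)(4 9 14)|=12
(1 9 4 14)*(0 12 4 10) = (0 12 4 14 1 9 10) = [12, 9, 2, 3, 14, 5, 6, 7, 8, 10, 0, 11, 4, 13, 1]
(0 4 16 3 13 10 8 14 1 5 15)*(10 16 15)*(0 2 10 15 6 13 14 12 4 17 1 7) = [17, 5, 10, 14, 6, 15, 13, 0, 12, 9, 8, 11, 4, 16, 7, 2, 3, 1] = (0 17 1 5 15 2 10 8 12 4 6 13 16 3 14 7)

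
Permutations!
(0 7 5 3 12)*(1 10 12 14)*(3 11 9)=[7, 10, 2, 14, 4, 11, 6, 5, 8, 3, 12, 9, 0, 13, 1]=(0 7 5 11 9 3 14 1 10 12)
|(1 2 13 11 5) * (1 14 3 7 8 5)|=|(1 2 13 11)(3 7 8 5 14)|=20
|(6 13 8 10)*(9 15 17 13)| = 7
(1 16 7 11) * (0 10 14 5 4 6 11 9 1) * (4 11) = (0 10 14 5 11)(1 16 7 9)(4 6) = [10, 16, 2, 3, 6, 11, 4, 9, 8, 1, 14, 0, 12, 13, 5, 15, 7]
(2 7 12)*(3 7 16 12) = [0, 1, 16, 7, 4, 5, 6, 3, 8, 9, 10, 11, 2, 13, 14, 15, 12] = (2 16 12)(3 7)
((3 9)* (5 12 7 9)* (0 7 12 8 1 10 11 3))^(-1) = [9, 8, 2, 11, 4, 3, 6, 0, 5, 7, 1, 10, 12] = (12)(0 9 7)(1 8 5 3 11 10)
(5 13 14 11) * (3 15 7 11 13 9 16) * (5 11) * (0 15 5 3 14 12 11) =[15, 1, 2, 5, 4, 9, 6, 3, 8, 16, 10, 0, 11, 12, 13, 7, 14] =(0 15 7 3 5 9 16 14 13 12 11)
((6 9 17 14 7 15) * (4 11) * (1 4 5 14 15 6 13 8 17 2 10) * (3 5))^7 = (1 6 3 10 7 11 2 14 4 9 5)(8 13 15 17) = [0, 6, 14, 10, 9, 1, 3, 11, 13, 5, 7, 2, 12, 15, 4, 17, 16, 8]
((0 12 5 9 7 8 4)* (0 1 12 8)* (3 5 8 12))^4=(0 1 7 4 9 8 5 12 3)=[1, 7, 2, 0, 9, 12, 6, 4, 5, 8, 10, 11, 3]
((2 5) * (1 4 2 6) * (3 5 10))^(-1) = [0, 6, 4, 10, 1, 3, 5, 7, 8, 9, 2] = (1 6 5 3 10 2 4)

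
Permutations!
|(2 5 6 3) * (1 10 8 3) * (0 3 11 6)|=|(0 3 2 5)(1 10 8 11 6)|=20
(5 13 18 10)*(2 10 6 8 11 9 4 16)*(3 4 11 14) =(2 10 5 13 18 6 8 14 3 4 16)(9 11) =[0, 1, 10, 4, 16, 13, 8, 7, 14, 11, 5, 9, 12, 18, 3, 15, 2, 17, 6]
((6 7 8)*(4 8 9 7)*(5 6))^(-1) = (4 6 5 8)(7 9) = [0, 1, 2, 3, 6, 8, 5, 9, 4, 7]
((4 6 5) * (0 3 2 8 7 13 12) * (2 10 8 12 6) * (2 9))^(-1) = (0 12 2 9 4 5 6 13 7 8 10 3) = [12, 1, 9, 0, 5, 6, 13, 8, 10, 4, 3, 11, 2, 7]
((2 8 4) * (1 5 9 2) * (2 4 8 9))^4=(1 4 9 2 5)=[0, 4, 5, 3, 9, 1, 6, 7, 8, 2]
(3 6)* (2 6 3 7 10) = (2 6 7 10) = [0, 1, 6, 3, 4, 5, 7, 10, 8, 9, 2]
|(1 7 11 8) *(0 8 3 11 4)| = |(0 8 1 7 4)(3 11)| = 10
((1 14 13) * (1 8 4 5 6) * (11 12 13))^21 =[0, 12, 2, 3, 1, 14, 11, 7, 6, 9, 10, 8, 4, 5, 13] =(1 12 4)(5 14 13)(6 11 8)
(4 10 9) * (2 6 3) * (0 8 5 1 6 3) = (0 8 5 1 6)(2 3)(4 10 9) = [8, 6, 3, 2, 10, 1, 0, 7, 5, 4, 9]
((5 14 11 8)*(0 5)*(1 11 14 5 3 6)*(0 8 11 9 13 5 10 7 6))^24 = (14)(1 5 6 13 7 9 10) = [0, 5, 2, 3, 4, 6, 13, 9, 8, 10, 1, 11, 12, 7, 14]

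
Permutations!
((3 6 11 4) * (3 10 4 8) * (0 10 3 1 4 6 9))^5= (0 1 10 4 6 3 11 9 8)= [1, 10, 2, 11, 6, 5, 3, 7, 0, 8, 4, 9]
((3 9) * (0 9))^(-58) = (0 3 9) = [3, 1, 2, 9, 4, 5, 6, 7, 8, 0]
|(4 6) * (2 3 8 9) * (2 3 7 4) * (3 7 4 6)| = |(2 4 3 8 9 7 6)| = 7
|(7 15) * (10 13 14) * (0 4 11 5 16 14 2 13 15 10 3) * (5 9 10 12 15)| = |(0 4 11 9 10 5 16 14 3)(2 13)(7 12 15)| = 18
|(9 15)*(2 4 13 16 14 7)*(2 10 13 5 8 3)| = 10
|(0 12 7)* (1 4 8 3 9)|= 15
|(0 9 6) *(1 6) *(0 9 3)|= 6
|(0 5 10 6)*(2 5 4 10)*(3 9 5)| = 4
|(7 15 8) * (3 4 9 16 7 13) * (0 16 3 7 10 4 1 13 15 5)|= |(0 16 10 4 9 3 1 13 7 5)(8 15)|= 10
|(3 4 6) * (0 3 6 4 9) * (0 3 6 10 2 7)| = |(0 6 10 2 7)(3 9)| = 10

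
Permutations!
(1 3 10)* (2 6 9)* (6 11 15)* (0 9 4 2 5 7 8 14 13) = (0 9 5 7 8 14 13)(1 3 10)(2 11 15 6 4) = [9, 3, 11, 10, 2, 7, 4, 8, 14, 5, 1, 15, 12, 0, 13, 6]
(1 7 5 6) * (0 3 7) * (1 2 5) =(0 3 7 1)(2 5 6) =[3, 0, 5, 7, 4, 6, 2, 1]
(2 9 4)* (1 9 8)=[0, 9, 8, 3, 2, 5, 6, 7, 1, 4]=(1 9 4 2 8)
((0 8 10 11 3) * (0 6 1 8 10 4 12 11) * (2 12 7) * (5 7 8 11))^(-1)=(0 10)(1 6 3 11)(2 7 5 12)(4 8)=[10, 6, 7, 11, 8, 12, 3, 5, 4, 9, 0, 1, 2]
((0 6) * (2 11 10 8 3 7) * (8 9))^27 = (0 6)(2 7 3 8 9 10 11) = [6, 1, 7, 8, 4, 5, 0, 3, 9, 10, 11, 2]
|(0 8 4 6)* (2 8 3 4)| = 4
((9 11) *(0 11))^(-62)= (0 11 9)= [11, 1, 2, 3, 4, 5, 6, 7, 8, 0, 10, 9]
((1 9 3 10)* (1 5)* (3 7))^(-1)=(1 5 10 3 7 9)=[0, 5, 2, 7, 4, 10, 6, 9, 8, 1, 3]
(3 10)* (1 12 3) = (1 12 3 10) = [0, 12, 2, 10, 4, 5, 6, 7, 8, 9, 1, 11, 3]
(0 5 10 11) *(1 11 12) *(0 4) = (0 5 10 12 1 11 4) = [5, 11, 2, 3, 0, 10, 6, 7, 8, 9, 12, 4, 1]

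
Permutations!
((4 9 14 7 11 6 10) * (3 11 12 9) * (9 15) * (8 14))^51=[0, 1, 2, 11, 3, 5, 10, 9, 12, 7, 4, 6, 8, 13, 15, 14]=(3 11 6 10 4)(7 9)(8 12)(14 15)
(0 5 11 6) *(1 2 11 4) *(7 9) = (0 5 4 1 2 11 6)(7 9) = [5, 2, 11, 3, 1, 4, 0, 9, 8, 7, 10, 6]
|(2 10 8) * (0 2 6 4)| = |(0 2 10 8 6 4)| = 6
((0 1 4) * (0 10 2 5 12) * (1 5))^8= (0 12 5)= [12, 1, 2, 3, 4, 0, 6, 7, 8, 9, 10, 11, 5]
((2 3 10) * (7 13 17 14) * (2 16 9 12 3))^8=(17)(3 9 10 12 16)=[0, 1, 2, 9, 4, 5, 6, 7, 8, 10, 12, 11, 16, 13, 14, 15, 3, 17]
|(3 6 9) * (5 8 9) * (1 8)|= |(1 8 9 3 6 5)|= 6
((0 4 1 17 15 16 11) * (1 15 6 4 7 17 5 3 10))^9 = (0 7 17 6 4 15 16 11)(1 5 3 10) = [7, 5, 2, 10, 15, 3, 4, 17, 8, 9, 1, 0, 12, 13, 14, 16, 11, 6]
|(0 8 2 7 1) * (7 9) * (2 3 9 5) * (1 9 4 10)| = |(0 8 3 4 10 1)(2 5)(7 9)| = 6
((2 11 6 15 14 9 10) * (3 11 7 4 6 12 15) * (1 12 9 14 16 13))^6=(1 12 15 16 13)(2 9 3 4)(6 7 10 11)=[0, 12, 9, 4, 2, 5, 7, 10, 8, 3, 11, 6, 15, 1, 14, 16, 13]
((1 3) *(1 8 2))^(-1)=(1 2 8 3)=[0, 2, 8, 1, 4, 5, 6, 7, 3]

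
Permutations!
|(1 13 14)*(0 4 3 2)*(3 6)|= 15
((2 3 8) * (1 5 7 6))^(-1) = (1 6 7 5)(2 8 3) = [0, 6, 8, 2, 4, 1, 7, 5, 3]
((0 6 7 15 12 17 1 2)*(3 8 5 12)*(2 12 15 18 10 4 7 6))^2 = [0, 17, 2, 5, 18, 3, 6, 10, 15, 9, 7, 11, 1, 13, 14, 8, 16, 12, 4] = (1 17 12)(3 5)(4 18)(7 10)(8 15)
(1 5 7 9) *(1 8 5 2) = [0, 2, 1, 3, 4, 7, 6, 9, 5, 8] = (1 2)(5 7 9 8)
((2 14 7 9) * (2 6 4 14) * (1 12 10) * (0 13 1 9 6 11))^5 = (0 9 12 13 11 10 1)(4 14 7 6) = [9, 0, 2, 3, 14, 5, 4, 6, 8, 12, 1, 10, 13, 11, 7]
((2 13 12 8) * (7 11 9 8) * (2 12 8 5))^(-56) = (13) = [0, 1, 2, 3, 4, 5, 6, 7, 8, 9, 10, 11, 12, 13]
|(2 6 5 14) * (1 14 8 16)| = |(1 14 2 6 5 8 16)| = 7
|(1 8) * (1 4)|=3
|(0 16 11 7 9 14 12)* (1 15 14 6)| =|(0 16 11 7 9 6 1 15 14 12)| =10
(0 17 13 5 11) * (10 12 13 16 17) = [10, 1, 2, 3, 4, 11, 6, 7, 8, 9, 12, 0, 13, 5, 14, 15, 17, 16] = (0 10 12 13 5 11)(16 17)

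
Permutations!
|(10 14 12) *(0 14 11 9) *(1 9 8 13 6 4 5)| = 12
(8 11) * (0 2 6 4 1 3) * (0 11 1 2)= [0, 3, 6, 11, 2, 5, 4, 7, 1, 9, 10, 8]= (1 3 11 8)(2 6 4)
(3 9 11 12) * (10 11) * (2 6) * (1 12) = (1 12 3 9 10 11)(2 6) = [0, 12, 6, 9, 4, 5, 2, 7, 8, 10, 11, 1, 3]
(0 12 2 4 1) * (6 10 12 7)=(0 7 6 10 12 2 4 1)=[7, 0, 4, 3, 1, 5, 10, 6, 8, 9, 12, 11, 2]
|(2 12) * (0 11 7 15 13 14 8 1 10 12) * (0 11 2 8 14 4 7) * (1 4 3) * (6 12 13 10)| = 30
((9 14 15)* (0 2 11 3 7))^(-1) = (0 7 3 11 2)(9 15 14) = [7, 1, 0, 11, 4, 5, 6, 3, 8, 15, 10, 2, 12, 13, 9, 14]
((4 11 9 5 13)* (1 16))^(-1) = (1 16)(4 13 5 9 11) = [0, 16, 2, 3, 13, 9, 6, 7, 8, 11, 10, 4, 12, 5, 14, 15, 1]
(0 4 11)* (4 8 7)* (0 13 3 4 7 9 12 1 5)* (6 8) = (0 6 8 9 12 1 5)(3 4 11 13) = [6, 5, 2, 4, 11, 0, 8, 7, 9, 12, 10, 13, 1, 3]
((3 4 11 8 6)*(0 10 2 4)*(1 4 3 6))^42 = (0 2)(1 11)(3 10)(4 8) = [2, 11, 0, 10, 8, 5, 6, 7, 4, 9, 3, 1]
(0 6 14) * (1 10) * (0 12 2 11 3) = (0 6 14 12 2 11 3)(1 10) = [6, 10, 11, 0, 4, 5, 14, 7, 8, 9, 1, 3, 2, 13, 12]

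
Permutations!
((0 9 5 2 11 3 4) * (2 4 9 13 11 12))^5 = (0 5 3 13 4 9 11)(2 12) = [5, 1, 12, 13, 9, 3, 6, 7, 8, 11, 10, 0, 2, 4]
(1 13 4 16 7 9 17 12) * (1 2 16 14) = (1 13 4 14)(2 16 7 9 17 12) = [0, 13, 16, 3, 14, 5, 6, 9, 8, 17, 10, 11, 2, 4, 1, 15, 7, 12]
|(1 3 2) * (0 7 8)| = 3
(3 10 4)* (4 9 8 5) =(3 10 9 8 5 4) =[0, 1, 2, 10, 3, 4, 6, 7, 5, 8, 9]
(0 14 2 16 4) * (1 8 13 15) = (0 14 2 16 4)(1 8 13 15) = [14, 8, 16, 3, 0, 5, 6, 7, 13, 9, 10, 11, 12, 15, 2, 1, 4]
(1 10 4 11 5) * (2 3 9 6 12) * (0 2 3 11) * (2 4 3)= (0 4)(1 10 3 9 6 12 2 11 5)= [4, 10, 11, 9, 0, 1, 12, 7, 8, 6, 3, 5, 2]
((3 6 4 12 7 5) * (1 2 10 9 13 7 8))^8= (1 6 13)(2 4 7)(3 9 8)(5 10 12)= [0, 6, 4, 9, 7, 10, 13, 2, 3, 8, 12, 11, 5, 1]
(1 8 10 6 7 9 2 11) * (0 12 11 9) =(0 12 11 1 8 10 6 7)(2 9) =[12, 8, 9, 3, 4, 5, 7, 0, 10, 2, 6, 1, 11]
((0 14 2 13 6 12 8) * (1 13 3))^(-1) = (0 8 12 6 13 1 3 2 14) = [8, 3, 14, 2, 4, 5, 13, 7, 12, 9, 10, 11, 6, 1, 0]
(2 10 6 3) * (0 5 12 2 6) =(0 5 12 2 10)(3 6) =[5, 1, 10, 6, 4, 12, 3, 7, 8, 9, 0, 11, 2]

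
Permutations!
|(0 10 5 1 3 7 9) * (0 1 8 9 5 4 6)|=12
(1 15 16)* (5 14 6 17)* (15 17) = (1 17 5 14 6 15 16) = [0, 17, 2, 3, 4, 14, 15, 7, 8, 9, 10, 11, 12, 13, 6, 16, 1, 5]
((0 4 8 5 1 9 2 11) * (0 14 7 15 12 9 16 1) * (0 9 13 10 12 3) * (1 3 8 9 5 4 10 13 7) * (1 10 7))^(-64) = (0 2 16 4 12 15 14)(1 8 10 7 11 3 9) = [2, 8, 16, 9, 12, 5, 6, 11, 10, 1, 7, 3, 15, 13, 0, 14, 4]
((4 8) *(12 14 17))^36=(17)=[0, 1, 2, 3, 4, 5, 6, 7, 8, 9, 10, 11, 12, 13, 14, 15, 16, 17]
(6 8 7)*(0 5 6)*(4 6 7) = (0 5 7)(4 6 8) = [5, 1, 2, 3, 6, 7, 8, 0, 4]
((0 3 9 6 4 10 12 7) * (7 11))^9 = [0, 1, 2, 3, 4, 5, 6, 7, 8, 9, 10, 11, 12] = (12)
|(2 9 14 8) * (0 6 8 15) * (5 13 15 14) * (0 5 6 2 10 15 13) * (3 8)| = |(0 2 9 6 3 8 10 15 5)| = 9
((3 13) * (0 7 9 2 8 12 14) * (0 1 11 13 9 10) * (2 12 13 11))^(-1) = [10, 14, 1, 13, 4, 5, 6, 0, 2, 3, 7, 11, 9, 8, 12] = (0 10 7)(1 14 12 9 3 13 8 2)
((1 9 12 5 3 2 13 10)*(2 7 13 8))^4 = (1 3)(5 10)(7 9)(12 13) = [0, 3, 2, 1, 4, 10, 6, 9, 8, 7, 5, 11, 13, 12]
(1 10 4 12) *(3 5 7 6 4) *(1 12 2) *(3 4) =(12)(1 10 4 2)(3 5 7 6) =[0, 10, 1, 5, 2, 7, 3, 6, 8, 9, 4, 11, 12]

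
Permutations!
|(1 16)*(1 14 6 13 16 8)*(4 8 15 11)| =20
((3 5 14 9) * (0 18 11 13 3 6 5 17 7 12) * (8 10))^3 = [13, 1, 2, 12, 4, 6, 9, 18, 10, 14, 8, 17, 11, 7, 5, 15, 16, 0, 3] = (0 13 7 18 3 12 11 17)(5 6 9 14)(8 10)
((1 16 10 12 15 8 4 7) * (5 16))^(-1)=[0, 7, 2, 3, 8, 1, 6, 4, 15, 9, 16, 11, 10, 13, 14, 12, 5]=(1 7 4 8 15 12 10 16 5)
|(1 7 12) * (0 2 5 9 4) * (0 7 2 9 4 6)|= 6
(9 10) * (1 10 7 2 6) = (1 10 9 7 2 6) = [0, 10, 6, 3, 4, 5, 1, 2, 8, 7, 9]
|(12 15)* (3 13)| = |(3 13)(12 15)| = 2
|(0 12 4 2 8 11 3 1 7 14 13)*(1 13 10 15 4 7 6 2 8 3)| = |(0 12 7 14 10 15 4 8 11 1 6 2 3 13)| = 14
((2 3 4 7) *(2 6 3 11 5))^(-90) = (11)(3 7)(4 6) = [0, 1, 2, 7, 6, 5, 4, 3, 8, 9, 10, 11]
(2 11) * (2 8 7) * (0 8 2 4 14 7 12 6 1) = (0 8 12 6 1)(2 11)(4 14 7) = [8, 0, 11, 3, 14, 5, 1, 4, 12, 9, 10, 2, 6, 13, 7]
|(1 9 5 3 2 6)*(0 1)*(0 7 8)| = 9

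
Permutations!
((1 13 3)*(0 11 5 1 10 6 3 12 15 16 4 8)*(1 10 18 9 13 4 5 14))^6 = [0, 1, 2, 16, 4, 13, 15, 7, 8, 10, 12, 11, 3, 6, 14, 18, 9, 17, 5] = (3 16 9 10 12)(5 13 6 15 18)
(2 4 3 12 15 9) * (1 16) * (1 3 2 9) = (1 16 3 12 15)(2 4) = [0, 16, 4, 12, 2, 5, 6, 7, 8, 9, 10, 11, 15, 13, 14, 1, 3]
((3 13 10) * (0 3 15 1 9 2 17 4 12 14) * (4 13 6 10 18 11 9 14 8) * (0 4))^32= (0 6 15 14 12)(1 4 8 3 10)(2 13 11)(9 17 18)= [6, 4, 13, 10, 8, 5, 15, 7, 3, 17, 1, 2, 0, 11, 12, 14, 16, 18, 9]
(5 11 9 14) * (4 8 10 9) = (4 8 10 9 14 5 11) = [0, 1, 2, 3, 8, 11, 6, 7, 10, 14, 9, 4, 12, 13, 5]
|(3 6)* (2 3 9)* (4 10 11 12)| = |(2 3 6 9)(4 10 11 12)| = 4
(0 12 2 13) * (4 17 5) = (0 12 2 13)(4 17 5) = [12, 1, 13, 3, 17, 4, 6, 7, 8, 9, 10, 11, 2, 0, 14, 15, 16, 5]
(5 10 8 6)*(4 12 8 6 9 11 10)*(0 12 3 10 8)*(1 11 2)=[12, 11, 1, 10, 3, 4, 5, 7, 9, 2, 6, 8, 0]=(0 12)(1 11 8 9 2)(3 10 6 5 4)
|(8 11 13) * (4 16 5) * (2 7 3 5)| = |(2 7 3 5 4 16)(8 11 13)| = 6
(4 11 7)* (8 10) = (4 11 7)(8 10) = [0, 1, 2, 3, 11, 5, 6, 4, 10, 9, 8, 7]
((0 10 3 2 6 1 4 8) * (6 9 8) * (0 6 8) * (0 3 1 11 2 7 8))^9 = (0 10 1 4)(2 3 8 11 9 7 6) = [10, 4, 3, 8, 0, 5, 2, 6, 11, 7, 1, 9]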